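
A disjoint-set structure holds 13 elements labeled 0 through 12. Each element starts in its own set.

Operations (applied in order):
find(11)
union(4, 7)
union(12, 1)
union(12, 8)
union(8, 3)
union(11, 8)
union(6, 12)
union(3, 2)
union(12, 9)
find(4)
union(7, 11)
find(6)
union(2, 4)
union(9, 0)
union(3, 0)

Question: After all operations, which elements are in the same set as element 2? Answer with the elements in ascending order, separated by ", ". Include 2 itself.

Answer: 0, 1, 2, 3, 4, 6, 7, 8, 9, 11, 12

Derivation:
Step 1: find(11) -> no change; set of 11 is {11}
Step 2: union(4, 7) -> merged; set of 4 now {4, 7}
Step 3: union(12, 1) -> merged; set of 12 now {1, 12}
Step 4: union(12, 8) -> merged; set of 12 now {1, 8, 12}
Step 5: union(8, 3) -> merged; set of 8 now {1, 3, 8, 12}
Step 6: union(11, 8) -> merged; set of 11 now {1, 3, 8, 11, 12}
Step 7: union(6, 12) -> merged; set of 6 now {1, 3, 6, 8, 11, 12}
Step 8: union(3, 2) -> merged; set of 3 now {1, 2, 3, 6, 8, 11, 12}
Step 9: union(12, 9) -> merged; set of 12 now {1, 2, 3, 6, 8, 9, 11, 12}
Step 10: find(4) -> no change; set of 4 is {4, 7}
Step 11: union(7, 11) -> merged; set of 7 now {1, 2, 3, 4, 6, 7, 8, 9, 11, 12}
Step 12: find(6) -> no change; set of 6 is {1, 2, 3, 4, 6, 7, 8, 9, 11, 12}
Step 13: union(2, 4) -> already same set; set of 2 now {1, 2, 3, 4, 6, 7, 8, 9, 11, 12}
Step 14: union(9, 0) -> merged; set of 9 now {0, 1, 2, 3, 4, 6, 7, 8, 9, 11, 12}
Step 15: union(3, 0) -> already same set; set of 3 now {0, 1, 2, 3, 4, 6, 7, 8, 9, 11, 12}
Component of 2: {0, 1, 2, 3, 4, 6, 7, 8, 9, 11, 12}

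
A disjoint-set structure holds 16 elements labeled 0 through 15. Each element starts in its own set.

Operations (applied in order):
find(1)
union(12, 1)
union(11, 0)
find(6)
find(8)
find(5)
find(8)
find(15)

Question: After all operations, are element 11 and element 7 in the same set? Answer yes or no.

Answer: no

Derivation:
Step 1: find(1) -> no change; set of 1 is {1}
Step 2: union(12, 1) -> merged; set of 12 now {1, 12}
Step 3: union(11, 0) -> merged; set of 11 now {0, 11}
Step 4: find(6) -> no change; set of 6 is {6}
Step 5: find(8) -> no change; set of 8 is {8}
Step 6: find(5) -> no change; set of 5 is {5}
Step 7: find(8) -> no change; set of 8 is {8}
Step 8: find(15) -> no change; set of 15 is {15}
Set of 11: {0, 11}; 7 is not a member.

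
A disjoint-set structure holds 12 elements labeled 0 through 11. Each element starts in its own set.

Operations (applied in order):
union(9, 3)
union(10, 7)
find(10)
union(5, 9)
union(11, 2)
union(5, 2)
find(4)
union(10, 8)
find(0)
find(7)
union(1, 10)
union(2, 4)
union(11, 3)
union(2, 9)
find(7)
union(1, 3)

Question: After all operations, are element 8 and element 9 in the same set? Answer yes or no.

Answer: yes

Derivation:
Step 1: union(9, 3) -> merged; set of 9 now {3, 9}
Step 2: union(10, 7) -> merged; set of 10 now {7, 10}
Step 3: find(10) -> no change; set of 10 is {7, 10}
Step 4: union(5, 9) -> merged; set of 5 now {3, 5, 9}
Step 5: union(11, 2) -> merged; set of 11 now {2, 11}
Step 6: union(5, 2) -> merged; set of 5 now {2, 3, 5, 9, 11}
Step 7: find(4) -> no change; set of 4 is {4}
Step 8: union(10, 8) -> merged; set of 10 now {7, 8, 10}
Step 9: find(0) -> no change; set of 0 is {0}
Step 10: find(7) -> no change; set of 7 is {7, 8, 10}
Step 11: union(1, 10) -> merged; set of 1 now {1, 7, 8, 10}
Step 12: union(2, 4) -> merged; set of 2 now {2, 3, 4, 5, 9, 11}
Step 13: union(11, 3) -> already same set; set of 11 now {2, 3, 4, 5, 9, 11}
Step 14: union(2, 9) -> already same set; set of 2 now {2, 3, 4, 5, 9, 11}
Step 15: find(7) -> no change; set of 7 is {1, 7, 8, 10}
Step 16: union(1, 3) -> merged; set of 1 now {1, 2, 3, 4, 5, 7, 8, 9, 10, 11}
Set of 8: {1, 2, 3, 4, 5, 7, 8, 9, 10, 11}; 9 is a member.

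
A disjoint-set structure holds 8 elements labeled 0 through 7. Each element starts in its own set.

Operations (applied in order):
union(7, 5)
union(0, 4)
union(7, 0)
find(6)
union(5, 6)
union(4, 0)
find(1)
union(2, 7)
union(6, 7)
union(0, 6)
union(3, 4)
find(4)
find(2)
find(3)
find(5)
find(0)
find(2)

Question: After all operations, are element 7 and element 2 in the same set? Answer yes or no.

Answer: yes

Derivation:
Step 1: union(7, 5) -> merged; set of 7 now {5, 7}
Step 2: union(0, 4) -> merged; set of 0 now {0, 4}
Step 3: union(7, 0) -> merged; set of 7 now {0, 4, 5, 7}
Step 4: find(6) -> no change; set of 6 is {6}
Step 5: union(5, 6) -> merged; set of 5 now {0, 4, 5, 6, 7}
Step 6: union(4, 0) -> already same set; set of 4 now {0, 4, 5, 6, 7}
Step 7: find(1) -> no change; set of 1 is {1}
Step 8: union(2, 7) -> merged; set of 2 now {0, 2, 4, 5, 6, 7}
Step 9: union(6, 7) -> already same set; set of 6 now {0, 2, 4, 5, 6, 7}
Step 10: union(0, 6) -> already same set; set of 0 now {0, 2, 4, 5, 6, 7}
Step 11: union(3, 4) -> merged; set of 3 now {0, 2, 3, 4, 5, 6, 7}
Step 12: find(4) -> no change; set of 4 is {0, 2, 3, 4, 5, 6, 7}
Step 13: find(2) -> no change; set of 2 is {0, 2, 3, 4, 5, 6, 7}
Step 14: find(3) -> no change; set of 3 is {0, 2, 3, 4, 5, 6, 7}
Step 15: find(5) -> no change; set of 5 is {0, 2, 3, 4, 5, 6, 7}
Step 16: find(0) -> no change; set of 0 is {0, 2, 3, 4, 5, 6, 7}
Step 17: find(2) -> no change; set of 2 is {0, 2, 3, 4, 5, 6, 7}
Set of 7: {0, 2, 3, 4, 5, 6, 7}; 2 is a member.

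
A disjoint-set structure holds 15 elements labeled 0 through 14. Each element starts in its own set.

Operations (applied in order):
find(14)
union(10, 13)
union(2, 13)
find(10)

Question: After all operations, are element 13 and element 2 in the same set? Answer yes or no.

Answer: yes

Derivation:
Step 1: find(14) -> no change; set of 14 is {14}
Step 2: union(10, 13) -> merged; set of 10 now {10, 13}
Step 3: union(2, 13) -> merged; set of 2 now {2, 10, 13}
Step 4: find(10) -> no change; set of 10 is {2, 10, 13}
Set of 13: {2, 10, 13}; 2 is a member.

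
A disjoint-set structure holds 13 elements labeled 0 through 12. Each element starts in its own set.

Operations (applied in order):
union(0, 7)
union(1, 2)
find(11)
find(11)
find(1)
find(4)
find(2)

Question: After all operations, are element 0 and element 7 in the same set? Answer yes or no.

Answer: yes

Derivation:
Step 1: union(0, 7) -> merged; set of 0 now {0, 7}
Step 2: union(1, 2) -> merged; set of 1 now {1, 2}
Step 3: find(11) -> no change; set of 11 is {11}
Step 4: find(11) -> no change; set of 11 is {11}
Step 5: find(1) -> no change; set of 1 is {1, 2}
Step 6: find(4) -> no change; set of 4 is {4}
Step 7: find(2) -> no change; set of 2 is {1, 2}
Set of 0: {0, 7}; 7 is a member.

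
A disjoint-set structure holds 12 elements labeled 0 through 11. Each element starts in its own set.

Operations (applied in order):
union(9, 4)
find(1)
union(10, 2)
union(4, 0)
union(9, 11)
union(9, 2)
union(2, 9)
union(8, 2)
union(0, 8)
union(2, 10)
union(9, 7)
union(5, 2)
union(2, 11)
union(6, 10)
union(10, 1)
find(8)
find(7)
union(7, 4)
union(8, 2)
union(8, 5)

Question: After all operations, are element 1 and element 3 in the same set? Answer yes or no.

Answer: no

Derivation:
Step 1: union(9, 4) -> merged; set of 9 now {4, 9}
Step 2: find(1) -> no change; set of 1 is {1}
Step 3: union(10, 2) -> merged; set of 10 now {2, 10}
Step 4: union(4, 0) -> merged; set of 4 now {0, 4, 9}
Step 5: union(9, 11) -> merged; set of 9 now {0, 4, 9, 11}
Step 6: union(9, 2) -> merged; set of 9 now {0, 2, 4, 9, 10, 11}
Step 7: union(2, 9) -> already same set; set of 2 now {0, 2, 4, 9, 10, 11}
Step 8: union(8, 2) -> merged; set of 8 now {0, 2, 4, 8, 9, 10, 11}
Step 9: union(0, 8) -> already same set; set of 0 now {0, 2, 4, 8, 9, 10, 11}
Step 10: union(2, 10) -> already same set; set of 2 now {0, 2, 4, 8, 9, 10, 11}
Step 11: union(9, 7) -> merged; set of 9 now {0, 2, 4, 7, 8, 9, 10, 11}
Step 12: union(5, 2) -> merged; set of 5 now {0, 2, 4, 5, 7, 8, 9, 10, 11}
Step 13: union(2, 11) -> already same set; set of 2 now {0, 2, 4, 5, 7, 8, 9, 10, 11}
Step 14: union(6, 10) -> merged; set of 6 now {0, 2, 4, 5, 6, 7, 8, 9, 10, 11}
Step 15: union(10, 1) -> merged; set of 10 now {0, 1, 2, 4, 5, 6, 7, 8, 9, 10, 11}
Step 16: find(8) -> no change; set of 8 is {0, 1, 2, 4, 5, 6, 7, 8, 9, 10, 11}
Step 17: find(7) -> no change; set of 7 is {0, 1, 2, 4, 5, 6, 7, 8, 9, 10, 11}
Step 18: union(7, 4) -> already same set; set of 7 now {0, 1, 2, 4, 5, 6, 7, 8, 9, 10, 11}
Step 19: union(8, 2) -> already same set; set of 8 now {0, 1, 2, 4, 5, 6, 7, 8, 9, 10, 11}
Step 20: union(8, 5) -> already same set; set of 8 now {0, 1, 2, 4, 5, 6, 7, 8, 9, 10, 11}
Set of 1: {0, 1, 2, 4, 5, 6, 7, 8, 9, 10, 11}; 3 is not a member.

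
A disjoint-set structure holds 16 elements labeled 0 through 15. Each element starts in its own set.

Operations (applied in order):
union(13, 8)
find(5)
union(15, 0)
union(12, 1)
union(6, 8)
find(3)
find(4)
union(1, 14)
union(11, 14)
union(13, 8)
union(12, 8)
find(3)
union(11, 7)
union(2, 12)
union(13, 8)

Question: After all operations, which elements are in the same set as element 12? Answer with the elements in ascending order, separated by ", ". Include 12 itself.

Answer: 1, 2, 6, 7, 8, 11, 12, 13, 14

Derivation:
Step 1: union(13, 8) -> merged; set of 13 now {8, 13}
Step 2: find(5) -> no change; set of 5 is {5}
Step 3: union(15, 0) -> merged; set of 15 now {0, 15}
Step 4: union(12, 1) -> merged; set of 12 now {1, 12}
Step 5: union(6, 8) -> merged; set of 6 now {6, 8, 13}
Step 6: find(3) -> no change; set of 3 is {3}
Step 7: find(4) -> no change; set of 4 is {4}
Step 8: union(1, 14) -> merged; set of 1 now {1, 12, 14}
Step 9: union(11, 14) -> merged; set of 11 now {1, 11, 12, 14}
Step 10: union(13, 8) -> already same set; set of 13 now {6, 8, 13}
Step 11: union(12, 8) -> merged; set of 12 now {1, 6, 8, 11, 12, 13, 14}
Step 12: find(3) -> no change; set of 3 is {3}
Step 13: union(11, 7) -> merged; set of 11 now {1, 6, 7, 8, 11, 12, 13, 14}
Step 14: union(2, 12) -> merged; set of 2 now {1, 2, 6, 7, 8, 11, 12, 13, 14}
Step 15: union(13, 8) -> already same set; set of 13 now {1, 2, 6, 7, 8, 11, 12, 13, 14}
Component of 12: {1, 2, 6, 7, 8, 11, 12, 13, 14}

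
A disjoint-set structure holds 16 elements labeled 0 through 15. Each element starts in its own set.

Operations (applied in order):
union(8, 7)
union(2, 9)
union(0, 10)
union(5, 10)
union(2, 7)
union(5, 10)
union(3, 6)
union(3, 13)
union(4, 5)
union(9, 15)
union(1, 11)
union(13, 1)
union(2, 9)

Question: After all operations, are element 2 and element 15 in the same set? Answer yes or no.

Step 1: union(8, 7) -> merged; set of 8 now {7, 8}
Step 2: union(2, 9) -> merged; set of 2 now {2, 9}
Step 3: union(0, 10) -> merged; set of 0 now {0, 10}
Step 4: union(5, 10) -> merged; set of 5 now {0, 5, 10}
Step 5: union(2, 7) -> merged; set of 2 now {2, 7, 8, 9}
Step 6: union(5, 10) -> already same set; set of 5 now {0, 5, 10}
Step 7: union(3, 6) -> merged; set of 3 now {3, 6}
Step 8: union(3, 13) -> merged; set of 3 now {3, 6, 13}
Step 9: union(4, 5) -> merged; set of 4 now {0, 4, 5, 10}
Step 10: union(9, 15) -> merged; set of 9 now {2, 7, 8, 9, 15}
Step 11: union(1, 11) -> merged; set of 1 now {1, 11}
Step 12: union(13, 1) -> merged; set of 13 now {1, 3, 6, 11, 13}
Step 13: union(2, 9) -> already same set; set of 2 now {2, 7, 8, 9, 15}
Set of 2: {2, 7, 8, 9, 15}; 15 is a member.

Answer: yes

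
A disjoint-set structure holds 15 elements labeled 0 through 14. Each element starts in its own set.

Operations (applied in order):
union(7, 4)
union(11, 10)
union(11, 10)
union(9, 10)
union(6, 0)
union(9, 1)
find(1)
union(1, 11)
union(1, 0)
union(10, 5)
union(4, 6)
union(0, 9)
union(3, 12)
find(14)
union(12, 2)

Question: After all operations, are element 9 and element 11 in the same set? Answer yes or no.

Answer: yes

Derivation:
Step 1: union(7, 4) -> merged; set of 7 now {4, 7}
Step 2: union(11, 10) -> merged; set of 11 now {10, 11}
Step 3: union(11, 10) -> already same set; set of 11 now {10, 11}
Step 4: union(9, 10) -> merged; set of 9 now {9, 10, 11}
Step 5: union(6, 0) -> merged; set of 6 now {0, 6}
Step 6: union(9, 1) -> merged; set of 9 now {1, 9, 10, 11}
Step 7: find(1) -> no change; set of 1 is {1, 9, 10, 11}
Step 8: union(1, 11) -> already same set; set of 1 now {1, 9, 10, 11}
Step 9: union(1, 0) -> merged; set of 1 now {0, 1, 6, 9, 10, 11}
Step 10: union(10, 5) -> merged; set of 10 now {0, 1, 5, 6, 9, 10, 11}
Step 11: union(4, 6) -> merged; set of 4 now {0, 1, 4, 5, 6, 7, 9, 10, 11}
Step 12: union(0, 9) -> already same set; set of 0 now {0, 1, 4, 5, 6, 7, 9, 10, 11}
Step 13: union(3, 12) -> merged; set of 3 now {3, 12}
Step 14: find(14) -> no change; set of 14 is {14}
Step 15: union(12, 2) -> merged; set of 12 now {2, 3, 12}
Set of 9: {0, 1, 4, 5, 6, 7, 9, 10, 11}; 11 is a member.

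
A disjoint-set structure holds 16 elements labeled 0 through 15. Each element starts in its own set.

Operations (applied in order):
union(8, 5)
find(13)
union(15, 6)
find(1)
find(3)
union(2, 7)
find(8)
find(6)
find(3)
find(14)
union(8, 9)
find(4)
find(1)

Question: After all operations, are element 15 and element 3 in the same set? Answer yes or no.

Answer: no

Derivation:
Step 1: union(8, 5) -> merged; set of 8 now {5, 8}
Step 2: find(13) -> no change; set of 13 is {13}
Step 3: union(15, 6) -> merged; set of 15 now {6, 15}
Step 4: find(1) -> no change; set of 1 is {1}
Step 5: find(3) -> no change; set of 3 is {3}
Step 6: union(2, 7) -> merged; set of 2 now {2, 7}
Step 7: find(8) -> no change; set of 8 is {5, 8}
Step 8: find(6) -> no change; set of 6 is {6, 15}
Step 9: find(3) -> no change; set of 3 is {3}
Step 10: find(14) -> no change; set of 14 is {14}
Step 11: union(8, 9) -> merged; set of 8 now {5, 8, 9}
Step 12: find(4) -> no change; set of 4 is {4}
Step 13: find(1) -> no change; set of 1 is {1}
Set of 15: {6, 15}; 3 is not a member.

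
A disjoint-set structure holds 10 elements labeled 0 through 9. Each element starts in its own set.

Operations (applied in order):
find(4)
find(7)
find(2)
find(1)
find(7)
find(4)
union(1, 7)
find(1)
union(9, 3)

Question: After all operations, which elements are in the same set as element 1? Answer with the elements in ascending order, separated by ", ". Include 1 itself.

Answer: 1, 7

Derivation:
Step 1: find(4) -> no change; set of 4 is {4}
Step 2: find(7) -> no change; set of 7 is {7}
Step 3: find(2) -> no change; set of 2 is {2}
Step 4: find(1) -> no change; set of 1 is {1}
Step 5: find(7) -> no change; set of 7 is {7}
Step 6: find(4) -> no change; set of 4 is {4}
Step 7: union(1, 7) -> merged; set of 1 now {1, 7}
Step 8: find(1) -> no change; set of 1 is {1, 7}
Step 9: union(9, 3) -> merged; set of 9 now {3, 9}
Component of 1: {1, 7}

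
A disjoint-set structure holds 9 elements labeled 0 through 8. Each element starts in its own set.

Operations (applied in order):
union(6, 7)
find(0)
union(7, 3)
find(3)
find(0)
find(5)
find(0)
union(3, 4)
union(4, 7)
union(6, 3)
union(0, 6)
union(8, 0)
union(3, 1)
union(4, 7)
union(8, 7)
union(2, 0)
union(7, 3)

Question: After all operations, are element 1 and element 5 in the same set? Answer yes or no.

Step 1: union(6, 7) -> merged; set of 6 now {6, 7}
Step 2: find(0) -> no change; set of 0 is {0}
Step 3: union(7, 3) -> merged; set of 7 now {3, 6, 7}
Step 4: find(3) -> no change; set of 3 is {3, 6, 7}
Step 5: find(0) -> no change; set of 0 is {0}
Step 6: find(5) -> no change; set of 5 is {5}
Step 7: find(0) -> no change; set of 0 is {0}
Step 8: union(3, 4) -> merged; set of 3 now {3, 4, 6, 7}
Step 9: union(4, 7) -> already same set; set of 4 now {3, 4, 6, 7}
Step 10: union(6, 3) -> already same set; set of 6 now {3, 4, 6, 7}
Step 11: union(0, 6) -> merged; set of 0 now {0, 3, 4, 6, 7}
Step 12: union(8, 0) -> merged; set of 8 now {0, 3, 4, 6, 7, 8}
Step 13: union(3, 1) -> merged; set of 3 now {0, 1, 3, 4, 6, 7, 8}
Step 14: union(4, 7) -> already same set; set of 4 now {0, 1, 3, 4, 6, 7, 8}
Step 15: union(8, 7) -> already same set; set of 8 now {0, 1, 3, 4, 6, 7, 8}
Step 16: union(2, 0) -> merged; set of 2 now {0, 1, 2, 3, 4, 6, 7, 8}
Step 17: union(7, 3) -> already same set; set of 7 now {0, 1, 2, 3, 4, 6, 7, 8}
Set of 1: {0, 1, 2, 3, 4, 6, 7, 8}; 5 is not a member.

Answer: no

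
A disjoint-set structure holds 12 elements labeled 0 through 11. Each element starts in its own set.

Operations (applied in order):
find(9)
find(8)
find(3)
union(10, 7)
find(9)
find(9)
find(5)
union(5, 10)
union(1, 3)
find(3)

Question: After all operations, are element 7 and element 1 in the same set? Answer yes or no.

Step 1: find(9) -> no change; set of 9 is {9}
Step 2: find(8) -> no change; set of 8 is {8}
Step 3: find(3) -> no change; set of 3 is {3}
Step 4: union(10, 7) -> merged; set of 10 now {7, 10}
Step 5: find(9) -> no change; set of 9 is {9}
Step 6: find(9) -> no change; set of 9 is {9}
Step 7: find(5) -> no change; set of 5 is {5}
Step 8: union(5, 10) -> merged; set of 5 now {5, 7, 10}
Step 9: union(1, 3) -> merged; set of 1 now {1, 3}
Step 10: find(3) -> no change; set of 3 is {1, 3}
Set of 7: {5, 7, 10}; 1 is not a member.

Answer: no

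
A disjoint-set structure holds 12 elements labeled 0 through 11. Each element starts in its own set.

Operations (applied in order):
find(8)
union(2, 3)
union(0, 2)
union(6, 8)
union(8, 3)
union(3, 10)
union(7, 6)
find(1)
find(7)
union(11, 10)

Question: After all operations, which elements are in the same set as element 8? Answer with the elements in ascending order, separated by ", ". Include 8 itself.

Answer: 0, 2, 3, 6, 7, 8, 10, 11

Derivation:
Step 1: find(8) -> no change; set of 8 is {8}
Step 2: union(2, 3) -> merged; set of 2 now {2, 3}
Step 3: union(0, 2) -> merged; set of 0 now {0, 2, 3}
Step 4: union(6, 8) -> merged; set of 6 now {6, 8}
Step 5: union(8, 3) -> merged; set of 8 now {0, 2, 3, 6, 8}
Step 6: union(3, 10) -> merged; set of 3 now {0, 2, 3, 6, 8, 10}
Step 7: union(7, 6) -> merged; set of 7 now {0, 2, 3, 6, 7, 8, 10}
Step 8: find(1) -> no change; set of 1 is {1}
Step 9: find(7) -> no change; set of 7 is {0, 2, 3, 6, 7, 8, 10}
Step 10: union(11, 10) -> merged; set of 11 now {0, 2, 3, 6, 7, 8, 10, 11}
Component of 8: {0, 2, 3, 6, 7, 8, 10, 11}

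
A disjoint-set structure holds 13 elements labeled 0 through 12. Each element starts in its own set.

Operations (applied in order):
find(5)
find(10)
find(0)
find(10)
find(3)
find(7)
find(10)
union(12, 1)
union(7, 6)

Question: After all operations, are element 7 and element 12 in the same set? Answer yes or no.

Step 1: find(5) -> no change; set of 5 is {5}
Step 2: find(10) -> no change; set of 10 is {10}
Step 3: find(0) -> no change; set of 0 is {0}
Step 4: find(10) -> no change; set of 10 is {10}
Step 5: find(3) -> no change; set of 3 is {3}
Step 6: find(7) -> no change; set of 7 is {7}
Step 7: find(10) -> no change; set of 10 is {10}
Step 8: union(12, 1) -> merged; set of 12 now {1, 12}
Step 9: union(7, 6) -> merged; set of 7 now {6, 7}
Set of 7: {6, 7}; 12 is not a member.

Answer: no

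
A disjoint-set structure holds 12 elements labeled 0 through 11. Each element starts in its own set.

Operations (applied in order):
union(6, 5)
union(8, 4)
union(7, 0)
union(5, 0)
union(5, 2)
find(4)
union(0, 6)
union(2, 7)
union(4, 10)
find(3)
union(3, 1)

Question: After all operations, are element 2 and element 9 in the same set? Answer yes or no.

Step 1: union(6, 5) -> merged; set of 6 now {5, 6}
Step 2: union(8, 4) -> merged; set of 8 now {4, 8}
Step 3: union(7, 0) -> merged; set of 7 now {0, 7}
Step 4: union(5, 0) -> merged; set of 5 now {0, 5, 6, 7}
Step 5: union(5, 2) -> merged; set of 5 now {0, 2, 5, 6, 7}
Step 6: find(4) -> no change; set of 4 is {4, 8}
Step 7: union(0, 6) -> already same set; set of 0 now {0, 2, 5, 6, 7}
Step 8: union(2, 7) -> already same set; set of 2 now {0, 2, 5, 6, 7}
Step 9: union(4, 10) -> merged; set of 4 now {4, 8, 10}
Step 10: find(3) -> no change; set of 3 is {3}
Step 11: union(3, 1) -> merged; set of 3 now {1, 3}
Set of 2: {0, 2, 5, 6, 7}; 9 is not a member.

Answer: no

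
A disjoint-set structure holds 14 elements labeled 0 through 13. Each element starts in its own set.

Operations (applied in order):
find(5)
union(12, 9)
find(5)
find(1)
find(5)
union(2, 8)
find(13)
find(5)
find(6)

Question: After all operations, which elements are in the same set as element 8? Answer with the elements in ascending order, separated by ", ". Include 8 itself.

Step 1: find(5) -> no change; set of 5 is {5}
Step 2: union(12, 9) -> merged; set of 12 now {9, 12}
Step 3: find(5) -> no change; set of 5 is {5}
Step 4: find(1) -> no change; set of 1 is {1}
Step 5: find(5) -> no change; set of 5 is {5}
Step 6: union(2, 8) -> merged; set of 2 now {2, 8}
Step 7: find(13) -> no change; set of 13 is {13}
Step 8: find(5) -> no change; set of 5 is {5}
Step 9: find(6) -> no change; set of 6 is {6}
Component of 8: {2, 8}

Answer: 2, 8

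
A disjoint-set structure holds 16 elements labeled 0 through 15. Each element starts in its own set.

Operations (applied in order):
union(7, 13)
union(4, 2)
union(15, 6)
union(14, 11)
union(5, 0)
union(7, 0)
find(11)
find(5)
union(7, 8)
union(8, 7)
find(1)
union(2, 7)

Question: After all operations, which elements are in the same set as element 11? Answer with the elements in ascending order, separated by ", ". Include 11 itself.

Step 1: union(7, 13) -> merged; set of 7 now {7, 13}
Step 2: union(4, 2) -> merged; set of 4 now {2, 4}
Step 3: union(15, 6) -> merged; set of 15 now {6, 15}
Step 4: union(14, 11) -> merged; set of 14 now {11, 14}
Step 5: union(5, 0) -> merged; set of 5 now {0, 5}
Step 6: union(7, 0) -> merged; set of 7 now {0, 5, 7, 13}
Step 7: find(11) -> no change; set of 11 is {11, 14}
Step 8: find(5) -> no change; set of 5 is {0, 5, 7, 13}
Step 9: union(7, 8) -> merged; set of 7 now {0, 5, 7, 8, 13}
Step 10: union(8, 7) -> already same set; set of 8 now {0, 5, 7, 8, 13}
Step 11: find(1) -> no change; set of 1 is {1}
Step 12: union(2, 7) -> merged; set of 2 now {0, 2, 4, 5, 7, 8, 13}
Component of 11: {11, 14}

Answer: 11, 14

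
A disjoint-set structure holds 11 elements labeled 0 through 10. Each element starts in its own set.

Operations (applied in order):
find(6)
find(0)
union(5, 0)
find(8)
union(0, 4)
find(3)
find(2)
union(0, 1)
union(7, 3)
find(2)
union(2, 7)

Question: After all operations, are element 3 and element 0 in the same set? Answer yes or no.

Step 1: find(6) -> no change; set of 6 is {6}
Step 2: find(0) -> no change; set of 0 is {0}
Step 3: union(5, 0) -> merged; set of 5 now {0, 5}
Step 4: find(8) -> no change; set of 8 is {8}
Step 5: union(0, 4) -> merged; set of 0 now {0, 4, 5}
Step 6: find(3) -> no change; set of 3 is {3}
Step 7: find(2) -> no change; set of 2 is {2}
Step 8: union(0, 1) -> merged; set of 0 now {0, 1, 4, 5}
Step 9: union(7, 3) -> merged; set of 7 now {3, 7}
Step 10: find(2) -> no change; set of 2 is {2}
Step 11: union(2, 7) -> merged; set of 2 now {2, 3, 7}
Set of 3: {2, 3, 7}; 0 is not a member.

Answer: no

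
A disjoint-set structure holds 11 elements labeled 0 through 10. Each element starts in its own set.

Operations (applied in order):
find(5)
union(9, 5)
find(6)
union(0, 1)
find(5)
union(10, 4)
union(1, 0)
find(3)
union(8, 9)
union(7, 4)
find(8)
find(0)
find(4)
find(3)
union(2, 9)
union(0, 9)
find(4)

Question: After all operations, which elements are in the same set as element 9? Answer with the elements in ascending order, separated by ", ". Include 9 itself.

Step 1: find(5) -> no change; set of 5 is {5}
Step 2: union(9, 5) -> merged; set of 9 now {5, 9}
Step 3: find(6) -> no change; set of 6 is {6}
Step 4: union(0, 1) -> merged; set of 0 now {0, 1}
Step 5: find(5) -> no change; set of 5 is {5, 9}
Step 6: union(10, 4) -> merged; set of 10 now {4, 10}
Step 7: union(1, 0) -> already same set; set of 1 now {0, 1}
Step 8: find(3) -> no change; set of 3 is {3}
Step 9: union(8, 9) -> merged; set of 8 now {5, 8, 9}
Step 10: union(7, 4) -> merged; set of 7 now {4, 7, 10}
Step 11: find(8) -> no change; set of 8 is {5, 8, 9}
Step 12: find(0) -> no change; set of 0 is {0, 1}
Step 13: find(4) -> no change; set of 4 is {4, 7, 10}
Step 14: find(3) -> no change; set of 3 is {3}
Step 15: union(2, 9) -> merged; set of 2 now {2, 5, 8, 9}
Step 16: union(0, 9) -> merged; set of 0 now {0, 1, 2, 5, 8, 9}
Step 17: find(4) -> no change; set of 4 is {4, 7, 10}
Component of 9: {0, 1, 2, 5, 8, 9}

Answer: 0, 1, 2, 5, 8, 9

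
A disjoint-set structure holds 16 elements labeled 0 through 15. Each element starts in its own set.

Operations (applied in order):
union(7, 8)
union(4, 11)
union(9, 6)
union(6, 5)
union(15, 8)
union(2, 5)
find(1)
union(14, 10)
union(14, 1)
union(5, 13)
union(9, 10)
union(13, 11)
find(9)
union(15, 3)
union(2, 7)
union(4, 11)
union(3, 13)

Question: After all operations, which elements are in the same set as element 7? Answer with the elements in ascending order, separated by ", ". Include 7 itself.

Step 1: union(7, 8) -> merged; set of 7 now {7, 8}
Step 2: union(4, 11) -> merged; set of 4 now {4, 11}
Step 3: union(9, 6) -> merged; set of 9 now {6, 9}
Step 4: union(6, 5) -> merged; set of 6 now {5, 6, 9}
Step 5: union(15, 8) -> merged; set of 15 now {7, 8, 15}
Step 6: union(2, 5) -> merged; set of 2 now {2, 5, 6, 9}
Step 7: find(1) -> no change; set of 1 is {1}
Step 8: union(14, 10) -> merged; set of 14 now {10, 14}
Step 9: union(14, 1) -> merged; set of 14 now {1, 10, 14}
Step 10: union(5, 13) -> merged; set of 5 now {2, 5, 6, 9, 13}
Step 11: union(9, 10) -> merged; set of 9 now {1, 2, 5, 6, 9, 10, 13, 14}
Step 12: union(13, 11) -> merged; set of 13 now {1, 2, 4, 5, 6, 9, 10, 11, 13, 14}
Step 13: find(9) -> no change; set of 9 is {1, 2, 4, 5, 6, 9, 10, 11, 13, 14}
Step 14: union(15, 3) -> merged; set of 15 now {3, 7, 8, 15}
Step 15: union(2, 7) -> merged; set of 2 now {1, 2, 3, 4, 5, 6, 7, 8, 9, 10, 11, 13, 14, 15}
Step 16: union(4, 11) -> already same set; set of 4 now {1, 2, 3, 4, 5, 6, 7, 8, 9, 10, 11, 13, 14, 15}
Step 17: union(3, 13) -> already same set; set of 3 now {1, 2, 3, 4, 5, 6, 7, 8, 9, 10, 11, 13, 14, 15}
Component of 7: {1, 2, 3, 4, 5, 6, 7, 8, 9, 10, 11, 13, 14, 15}

Answer: 1, 2, 3, 4, 5, 6, 7, 8, 9, 10, 11, 13, 14, 15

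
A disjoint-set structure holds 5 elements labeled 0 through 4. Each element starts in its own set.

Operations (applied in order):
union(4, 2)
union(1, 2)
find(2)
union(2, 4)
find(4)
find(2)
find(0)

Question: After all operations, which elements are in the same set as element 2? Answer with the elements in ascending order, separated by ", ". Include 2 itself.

Step 1: union(4, 2) -> merged; set of 4 now {2, 4}
Step 2: union(1, 2) -> merged; set of 1 now {1, 2, 4}
Step 3: find(2) -> no change; set of 2 is {1, 2, 4}
Step 4: union(2, 4) -> already same set; set of 2 now {1, 2, 4}
Step 5: find(4) -> no change; set of 4 is {1, 2, 4}
Step 6: find(2) -> no change; set of 2 is {1, 2, 4}
Step 7: find(0) -> no change; set of 0 is {0}
Component of 2: {1, 2, 4}

Answer: 1, 2, 4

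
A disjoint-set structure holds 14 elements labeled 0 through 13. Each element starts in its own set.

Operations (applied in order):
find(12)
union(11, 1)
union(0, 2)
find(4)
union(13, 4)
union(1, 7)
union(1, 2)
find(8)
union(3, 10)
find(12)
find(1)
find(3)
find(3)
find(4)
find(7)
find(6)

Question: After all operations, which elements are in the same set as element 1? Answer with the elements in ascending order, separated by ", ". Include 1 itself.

Step 1: find(12) -> no change; set of 12 is {12}
Step 2: union(11, 1) -> merged; set of 11 now {1, 11}
Step 3: union(0, 2) -> merged; set of 0 now {0, 2}
Step 4: find(4) -> no change; set of 4 is {4}
Step 5: union(13, 4) -> merged; set of 13 now {4, 13}
Step 6: union(1, 7) -> merged; set of 1 now {1, 7, 11}
Step 7: union(1, 2) -> merged; set of 1 now {0, 1, 2, 7, 11}
Step 8: find(8) -> no change; set of 8 is {8}
Step 9: union(3, 10) -> merged; set of 3 now {3, 10}
Step 10: find(12) -> no change; set of 12 is {12}
Step 11: find(1) -> no change; set of 1 is {0, 1, 2, 7, 11}
Step 12: find(3) -> no change; set of 3 is {3, 10}
Step 13: find(3) -> no change; set of 3 is {3, 10}
Step 14: find(4) -> no change; set of 4 is {4, 13}
Step 15: find(7) -> no change; set of 7 is {0, 1, 2, 7, 11}
Step 16: find(6) -> no change; set of 6 is {6}
Component of 1: {0, 1, 2, 7, 11}

Answer: 0, 1, 2, 7, 11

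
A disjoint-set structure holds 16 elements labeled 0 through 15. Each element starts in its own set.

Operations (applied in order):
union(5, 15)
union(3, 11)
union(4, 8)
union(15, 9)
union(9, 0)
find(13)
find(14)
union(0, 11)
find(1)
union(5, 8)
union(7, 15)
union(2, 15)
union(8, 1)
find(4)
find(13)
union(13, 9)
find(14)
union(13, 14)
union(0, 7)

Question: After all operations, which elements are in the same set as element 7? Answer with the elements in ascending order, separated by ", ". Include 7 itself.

Answer: 0, 1, 2, 3, 4, 5, 7, 8, 9, 11, 13, 14, 15

Derivation:
Step 1: union(5, 15) -> merged; set of 5 now {5, 15}
Step 2: union(3, 11) -> merged; set of 3 now {3, 11}
Step 3: union(4, 8) -> merged; set of 4 now {4, 8}
Step 4: union(15, 9) -> merged; set of 15 now {5, 9, 15}
Step 5: union(9, 0) -> merged; set of 9 now {0, 5, 9, 15}
Step 6: find(13) -> no change; set of 13 is {13}
Step 7: find(14) -> no change; set of 14 is {14}
Step 8: union(0, 11) -> merged; set of 0 now {0, 3, 5, 9, 11, 15}
Step 9: find(1) -> no change; set of 1 is {1}
Step 10: union(5, 8) -> merged; set of 5 now {0, 3, 4, 5, 8, 9, 11, 15}
Step 11: union(7, 15) -> merged; set of 7 now {0, 3, 4, 5, 7, 8, 9, 11, 15}
Step 12: union(2, 15) -> merged; set of 2 now {0, 2, 3, 4, 5, 7, 8, 9, 11, 15}
Step 13: union(8, 1) -> merged; set of 8 now {0, 1, 2, 3, 4, 5, 7, 8, 9, 11, 15}
Step 14: find(4) -> no change; set of 4 is {0, 1, 2, 3, 4, 5, 7, 8, 9, 11, 15}
Step 15: find(13) -> no change; set of 13 is {13}
Step 16: union(13, 9) -> merged; set of 13 now {0, 1, 2, 3, 4, 5, 7, 8, 9, 11, 13, 15}
Step 17: find(14) -> no change; set of 14 is {14}
Step 18: union(13, 14) -> merged; set of 13 now {0, 1, 2, 3, 4, 5, 7, 8, 9, 11, 13, 14, 15}
Step 19: union(0, 7) -> already same set; set of 0 now {0, 1, 2, 3, 4, 5, 7, 8, 9, 11, 13, 14, 15}
Component of 7: {0, 1, 2, 3, 4, 5, 7, 8, 9, 11, 13, 14, 15}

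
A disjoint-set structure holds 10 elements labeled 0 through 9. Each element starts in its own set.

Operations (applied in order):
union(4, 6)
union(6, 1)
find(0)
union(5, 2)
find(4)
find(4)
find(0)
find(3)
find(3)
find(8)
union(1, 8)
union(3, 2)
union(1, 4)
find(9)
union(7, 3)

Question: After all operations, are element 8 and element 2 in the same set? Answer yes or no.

Step 1: union(4, 6) -> merged; set of 4 now {4, 6}
Step 2: union(6, 1) -> merged; set of 6 now {1, 4, 6}
Step 3: find(0) -> no change; set of 0 is {0}
Step 4: union(5, 2) -> merged; set of 5 now {2, 5}
Step 5: find(4) -> no change; set of 4 is {1, 4, 6}
Step 6: find(4) -> no change; set of 4 is {1, 4, 6}
Step 7: find(0) -> no change; set of 0 is {0}
Step 8: find(3) -> no change; set of 3 is {3}
Step 9: find(3) -> no change; set of 3 is {3}
Step 10: find(8) -> no change; set of 8 is {8}
Step 11: union(1, 8) -> merged; set of 1 now {1, 4, 6, 8}
Step 12: union(3, 2) -> merged; set of 3 now {2, 3, 5}
Step 13: union(1, 4) -> already same set; set of 1 now {1, 4, 6, 8}
Step 14: find(9) -> no change; set of 9 is {9}
Step 15: union(7, 3) -> merged; set of 7 now {2, 3, 5, 7}
Set of 8: {1, 4, 6, 8}; 2 is not a member.

Answer: no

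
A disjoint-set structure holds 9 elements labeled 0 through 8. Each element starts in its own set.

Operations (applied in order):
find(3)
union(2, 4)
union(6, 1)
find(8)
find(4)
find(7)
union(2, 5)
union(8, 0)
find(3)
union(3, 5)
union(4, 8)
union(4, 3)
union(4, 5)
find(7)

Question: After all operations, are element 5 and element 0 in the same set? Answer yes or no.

Step 1: find(3) -> no change; set of 3 is {3}
Step 2: union(2, 4) -> merged; set of 2 now {2, 4}
Step 3: union(6, 1) -> merged; set of 6 now {1, 6}
Step 4: find(8) -> no change; set of 8 is {8}
Step 5: find(4) -> no change; set of 4 is {2, 4}
Step 6: find(7) -> no change; set of 7 is {7}
Step 7: union(2, 5) -> merged; set of 2 now {2, 4, 5}
Step 8: union(8, 0) -> merged; set of 8 now {0, 8}
Step 9: find(3) -> no change; set of 3 is {3}
Step 10: union(3, 5) -> merged; set of 3 now {2, 3, 4, 5}
Step 11: union(4, 8) -> merged; set of 4 now {0, 2, 3, 4, 5, 8}
Step 12: union(4, 3) -> already same set; set of 4 now {0, 2, 3, 4, 5, 8}
Step 13: union(4, 5) -> already same set; set of 4 now {0, 2, 3, 4, 5, 8}
Step 14: find(7) -> no change; set of 7 is {7}
Set of 5: {0, 2, 3, 4, 5, 8}; 0 is a member.

Answer: yes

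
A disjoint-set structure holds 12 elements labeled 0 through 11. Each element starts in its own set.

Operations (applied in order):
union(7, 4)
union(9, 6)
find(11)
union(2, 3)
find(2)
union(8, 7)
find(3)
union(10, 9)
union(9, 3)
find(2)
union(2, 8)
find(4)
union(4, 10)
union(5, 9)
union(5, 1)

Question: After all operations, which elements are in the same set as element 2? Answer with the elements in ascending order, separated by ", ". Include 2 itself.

Step 1: union(7, 4) -> merged; set of 7 now {4, 7}
Step 2: union(9, 6) -> merged; set of 9 now {6, 9}
Step 3: find(11) -> no change; set of 11 is {11}
Step 4: union(2, 3) -> merged; set of 2 now {2, 3}
Step 5: find(2) -> no change; set of 2 is {2, 3}
Step 6: union(8, 7) -> merged; set of 8 now {4, 7, 8}
Step 7: find(3) -> no change; set of 3 is {2, 3}
Step 8: union(10, 9) -> merged; set of 10 now {6, 9, 10}
Step 9: union(9, 3) -> merged; set of 9 now {2, 3, 6, 9, 10}
Step 10: find(2) -> no change; set of 2 is {2, 3, 6, 9, 10}
Step 11: union(2, 8) -> merged; set of 2 now {2, 3, 4, 6, 7, 8, 9, 10}
Step 12: find(4) -> no change; set of 4 is {2, 3, 4, 6, 7, 8, 9, 10}
Step 13: union(4, 10) -> already same set; set of 4 now {2, 3, 4, 6, 7, 8, 9, 10}
Step 14: union(5, 9) -> merged; set of 5 now {2, 3, 4, 5, 6, 7, 8, 9, 10}
Step 15: union(5, 1) -> merged; set of 5 now {1, 2, 3, 4, 5, 6, 7, 8, 9, 10}
Component of 2: {1, 2, 3, 4, 5, 6, 7, 8, 9, 10}

Answer: 1, 2, 3, 4, 5, 6, 7, 8, 9, 10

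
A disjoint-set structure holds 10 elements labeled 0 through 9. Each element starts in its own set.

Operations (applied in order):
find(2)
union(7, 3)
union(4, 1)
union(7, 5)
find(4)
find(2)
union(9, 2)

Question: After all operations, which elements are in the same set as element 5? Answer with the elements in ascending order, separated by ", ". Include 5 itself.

Step 1: find(2) -> no change; set of 2 is {2}
Step 2: union(7, 3) -> merged; set of 7 now {3, 7}
Step 3: union(4, 1) -> merged; set of 4 now {1, 4}
Step 4: union(7, 5) -> merged; set of 7 now {3, 5, 7}
Step 5: find(4) -> no change; set of 4 is {1, 4}
Step 6: find(2) -> no change; set of 2 is {2}
Step 7: union(9, 2) -> merged; set of 9 now {2, 9}
Component of 5: {3, 5, 7}

Answer: 3, 5, 7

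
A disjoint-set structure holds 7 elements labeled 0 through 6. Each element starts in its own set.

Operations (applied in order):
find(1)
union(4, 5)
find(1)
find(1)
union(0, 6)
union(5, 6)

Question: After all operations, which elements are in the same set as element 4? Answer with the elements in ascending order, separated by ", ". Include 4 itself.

Answer: 0, 4, 5, 6

Derivation:
Step 1: find(1) -> no change; set of 1 is {1}
Step 2: union(4, 5) -> merged; set of 4 now {4, 5}
Step 3: find(1) -> no change; set of 1 is {1}
Step 4: find(1) -> no change; set of 1 is {1}
Step 5: union(0, 6) -> merged; set of 0 now {0, 6}
Step 6: union(5, 6) -> merged; set of 5 now {0, 4, 5, 6}
Component of 4: {0, 4, 5, 6}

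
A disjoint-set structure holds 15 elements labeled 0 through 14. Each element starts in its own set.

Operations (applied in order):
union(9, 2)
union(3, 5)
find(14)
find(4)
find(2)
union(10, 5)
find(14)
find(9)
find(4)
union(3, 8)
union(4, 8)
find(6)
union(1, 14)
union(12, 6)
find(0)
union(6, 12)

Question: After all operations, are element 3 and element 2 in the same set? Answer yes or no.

Answer: no

Derivation:
Step 1: union(9, 2) -> merged; set of 9 now {2, 9}
Step 2: union(3, 5) -> merged; set of 3 now {3, 5}
Step 3: find(14) -> no change; set of 14 is {14}
Step 4: find(4) -> no change; set of 4 is {4}
Step 5: find(2) -> no change; set of 2 is {2, 9}
Step 6: union(10, 5) -> merged; set of 10 now {3, 5, 10}
Step 7: find(14) -> no change; set of 14 is {14}
Step 8: find(9) -> no change; set of 9 is {2, 9}
Step 9: find(4) -> no change; set of 4 is {4}
Step 10: union(3, 8) -> merged; set of 3 now {3, 5, 8, 10}
Step 11: union(4, 8) -> merged; set of 4 now {3, 4, 5, 8, 10}
Step 12: find(6) -> no change; set of 6 is {6}
Step 13: union(1, 14) -> merged; set of 1 now {1, 14}
Step 14: union(12, 6) -> merged; set of 12 now {6, 12}
Step 15: find(0) -> no change; set of 0 is {0}
Step 16: union(6, 12) -> already same set; set of 6 now {6, 12}
Set of 3: {3, 4, 5, 8, 10}; 2 is not a member.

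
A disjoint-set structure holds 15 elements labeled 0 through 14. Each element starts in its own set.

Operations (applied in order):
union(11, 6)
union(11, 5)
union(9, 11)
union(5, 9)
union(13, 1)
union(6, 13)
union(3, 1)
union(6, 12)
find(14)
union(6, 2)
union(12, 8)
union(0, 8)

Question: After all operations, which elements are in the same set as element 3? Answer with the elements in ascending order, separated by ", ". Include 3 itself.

Step 1: union(11, 6) -> merged; set of 11 now {6, 11}
Step 2: union(11, 5) -> merged; set of 11 now {5, 6, 11}
Step 3: union(9, 11) -> merged; set of 9 now {5, 6, 9, 11}
Step 4: union(5, 9) -> already same set; set of 5 now {5, 6, 9, 11}
Step 5: union(13, 1) -> merged; set of 13 now {1, 13}
Step 6: union(6, 13) -> merged; set of 6 now {1, 5, 6, 9, 11, 13}
Step 7: union(3, 1) -> merged; set of 3 now {1, 3, 5, 6, 9, 11, 13}
Step 8: union(6, 12) -> merged; set of 6 now {1, 3, 5, 6, 9, 11, 12, 13}
Step 9: find(14) -> no change; set of 14 is {14}
Step 10: union(6, 2) -> merged; set of 6 now {1, 2, 3, 5, 6, 9, 11, 12, 13}
Step 11: union(12, 8) -> merged; set of 12 now {1, 2, 3, 5, 6, 8, 9, 11, 12, 13}
Step 12: union(0, 8) -> merged; set of 0 now {0, 1, 2, 3, 5, 6, 8, 9, 11, 12, 13}
Component of 3: {0, 1, 2, 3, 5, 6, 8, 9, 11, 12, 13}

Answer: 0, 1, 2, 3, 5, 6, 8, 9, 11, 12, 13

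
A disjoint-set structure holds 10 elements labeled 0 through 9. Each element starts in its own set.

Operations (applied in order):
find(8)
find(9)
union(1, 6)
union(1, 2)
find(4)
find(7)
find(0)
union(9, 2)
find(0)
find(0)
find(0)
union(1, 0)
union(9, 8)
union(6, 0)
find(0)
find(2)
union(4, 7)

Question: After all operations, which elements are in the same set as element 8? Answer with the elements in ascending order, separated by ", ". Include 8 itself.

Answer: 0, 1, 2, 6, 8, 9

Derivation:
Step 1: find(8) -> no change; set of 8 is {8}
Step 2: find(9) -> no change; set of 9 is {9}
Step 3: union(1, 6) -> merged; set of 1 now {1, 6}
Step 4: union(1, 2) -> merged; set of 1 now {1, 2, 6}
Step 5: find(4) -> no change; set of 4 is {4}
Step 6: find(7) -> no change; set of 7 is {7}
Step 7: find(0) -> no change; set of 0 is {0}
Step 8: union(9, 2) -> merged; set of 9 now {1, 2, 6, 9}
Step 9: find(0) -> no change; set of 0 is {0}
Step 10: find(0) -> no change; set of 0 is {0}
Step 11: find(0) -> no change; set of 0 is {0}
Step 12: union(1, 0) -> merged; set of 1 now {0, 1, 2, 6, 9}
Step 13: union(9, 8) -> merged; set of 9 now {0, 1, 2, 6, 8, 9}
Step 14: union(6, 0) -> already same set; set of 6 now {0, 1, 2, 6, 8, 9}
Step 15: find(0) -> no change; set of 0 is {0, 1, 2, 6, 8, 9}
Step 16: find(2) -> no change; set of 2 is {0, 1, 2, 6, 8, 9}
Step 17: union(4, 7) -> merged; set of 4 now {4, 7}
Component of 8: {0, 1, 2, 6, 8, 9}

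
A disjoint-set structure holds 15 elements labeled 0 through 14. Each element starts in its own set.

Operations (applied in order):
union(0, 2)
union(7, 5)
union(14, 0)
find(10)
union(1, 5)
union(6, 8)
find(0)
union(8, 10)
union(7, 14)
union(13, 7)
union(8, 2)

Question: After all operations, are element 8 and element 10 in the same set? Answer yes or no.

Step 1: union(0, 2) -> merged; set of 0 now {0, 2}
Step 2: union(7, 5) -> merged; set of 7 now {5, 7}
Step 3: union(14, 0) -> merged; set of 14 now {0, 2, 14}
Step 4: find(10) -> no change; set of 10 is {10}
Step 5: union(1, 5) -> merged; set of 1 now {1, 5, 7}
Step 6: union(6, 8) -> merged; set of 6 now {6, 8}
Step 7: find(0) -> no change; set of 0 is {0, 2, 14}
Step 8: union(8, 10) -> merged; set of 8 now {6, 8, 10}
Step 9: union(7, 14) -> merged; set of 7 now {0, 1, 2, 5, 7, 14}
Step 10: union(13, 7) -> merged; set of 13 now {0, 1, 2, 5, 7, 13, 14}
Step 11: union(8, 2) -> merged; set of 8 now {0, 1, 2, 5, 6, 7, 8, 10, 13, 14}
Set of 8: {0, 1, 2, 5, 6, 7, 8, 10, 13, 14}; 10 is a member.

Answer: yes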